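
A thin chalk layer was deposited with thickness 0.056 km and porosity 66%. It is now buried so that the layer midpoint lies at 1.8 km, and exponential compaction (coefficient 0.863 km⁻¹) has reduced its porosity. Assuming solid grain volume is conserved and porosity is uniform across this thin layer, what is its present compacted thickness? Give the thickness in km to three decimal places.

0.022 km

Porosity at 1.8 km: phi = 0.66·exp(−0.863×1.8) = 0.1396
Solid-volume conservation: h(1−phi) = h₀(1−phi₀) ⇒ h = h₀·(1−phi₀)/(1−phi)
h = 0.056 × (1 − 0.66)/(1 − 0.1396) = 0.056 × 0.3952 = 0.0221 km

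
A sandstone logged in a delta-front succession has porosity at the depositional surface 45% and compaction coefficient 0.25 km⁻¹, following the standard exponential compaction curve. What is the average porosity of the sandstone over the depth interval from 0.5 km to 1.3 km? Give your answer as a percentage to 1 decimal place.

⟨φ⟩ = (1/(d₂−d₁)) ∫ φ₀ e^(−cd) dd = φ₀·(e^(−c·d₁) − e^(−c·d₂)) / (c·(d₂−d₁))
e^(−0.25×0.5) = 0.8825; e^(−0.25×1.3) = 0.7225
⟨φ⟩ = 0.45 × (0.8825 − 0.7225) / (0.25 × 0.8) = 0.45 × 0.7998 = 0.3599

36.0%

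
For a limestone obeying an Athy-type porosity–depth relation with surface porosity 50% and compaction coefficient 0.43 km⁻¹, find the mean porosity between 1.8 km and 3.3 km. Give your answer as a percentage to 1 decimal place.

⟨φ⟩ = (1/(Z₂−Z₁)) ∫ φ₀ e^(−cZ) dZ = φ₀·(e^(−c·Z₁) − e^(−c·Z₂)) / (c·(Z₂−Z₁))
e^(−0.43×1.8) = 0.4612; e^(−0.43×3.3) = 0.2420
⟨φ⟩ = 0.5 × (0.4612 − 0.2420) / (0.43 × 1.5) = 0.5 × 0.3399 = 0.1699

17.0%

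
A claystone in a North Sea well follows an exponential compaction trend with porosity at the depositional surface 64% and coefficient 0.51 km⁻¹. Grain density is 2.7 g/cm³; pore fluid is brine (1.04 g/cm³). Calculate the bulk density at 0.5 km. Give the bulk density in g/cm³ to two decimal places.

1.88 g/cm³

Porosity at depth: φ = 0.64·exp(−0.51×0.5) = 0.64×0.7749 = 0.4959
Bulk density: ρ_b = (1−φ)ρ_g + φ·ρ_f = 0.5041×2.7 + 0.4959×1.04
       = 1.361 + 0.516 = 1.877 g/cm³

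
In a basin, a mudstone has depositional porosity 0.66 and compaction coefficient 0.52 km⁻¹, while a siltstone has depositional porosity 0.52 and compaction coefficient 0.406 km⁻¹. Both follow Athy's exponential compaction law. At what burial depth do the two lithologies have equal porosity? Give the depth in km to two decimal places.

Set φ₀ₐ e^(−βₐZ) = φ₀ᵦ e^(−βᵦZ) ⇒ ln(φ₀ₐ/φ₀ᵦ) = (βₐ − βᵦ)·Z
Z = ln(0.66/0.52) / (0.52 − 0.406) = 0.2384 / 0.114 = 2.091 km

2.09 km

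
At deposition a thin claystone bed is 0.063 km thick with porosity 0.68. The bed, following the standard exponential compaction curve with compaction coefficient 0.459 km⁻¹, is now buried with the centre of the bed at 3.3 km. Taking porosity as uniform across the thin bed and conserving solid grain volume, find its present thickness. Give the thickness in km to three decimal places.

0.024 km

Porosity at 3.3 km: φ = 0.68·exp(−0.459×3.3) = 0.1495
Solid-volume conservation: h(1−φ) = h₀(1−φ₀) ⇒ h = h₀·(1−φ₀)/(1−φ)
h = 0.063 × (1 − 0.68)/(1 − 0.1495) = 0.063 × 0.3763 = 0.0237 km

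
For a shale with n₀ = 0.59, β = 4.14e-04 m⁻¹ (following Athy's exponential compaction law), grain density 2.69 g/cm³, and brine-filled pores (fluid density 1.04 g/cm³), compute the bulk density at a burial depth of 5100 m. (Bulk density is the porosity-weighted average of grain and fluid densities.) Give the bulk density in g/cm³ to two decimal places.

2.57 g/cm³

Working in km (1 km = 1000 m; β in km⁻¹ = β in m⁻¹ × 1000):
Porosity at depth: n = 0.59·exp(−0.414×5.1) = 0.59×0.1211 = 0.0714
Bulk density: ρ_b = (1−n)ρ_g + n·ρ_f = 0.9286×2.69 + 0.0714×1.04
       = 2.498 + 0.074 = 2.572 g/cm³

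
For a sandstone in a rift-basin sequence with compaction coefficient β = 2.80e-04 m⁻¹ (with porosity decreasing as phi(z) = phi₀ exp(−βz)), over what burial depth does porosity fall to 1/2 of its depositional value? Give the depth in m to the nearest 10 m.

Working in km (1 km = 1000 m; β in km⁻¹ = β in m⁻¹ × 1000):
phi/phi₀ = 1/2 ⇒ exp(−β·z) = 1/2 ⇒ z = ln(2) / β
z = 0.6931 / 0.28 = 2.476 km

2480 m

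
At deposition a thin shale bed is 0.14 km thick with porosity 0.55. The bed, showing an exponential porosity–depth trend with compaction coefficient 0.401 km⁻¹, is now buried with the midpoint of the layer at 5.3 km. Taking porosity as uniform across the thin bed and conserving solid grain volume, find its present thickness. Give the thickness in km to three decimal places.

Porosity at 5.3 km: n = 0.55·exp(−0.401×5.3) = 0.0657
Solid-volume conservation: h(1−n) = h₀(1−n₀) ⇒ h = h₀·(1−n₀)/(1−n)
h = 0.14 × (1 − 0.55)/(1 − 0.0657) = 0.14 × 0.4816 = 0.0674 km

0.067 km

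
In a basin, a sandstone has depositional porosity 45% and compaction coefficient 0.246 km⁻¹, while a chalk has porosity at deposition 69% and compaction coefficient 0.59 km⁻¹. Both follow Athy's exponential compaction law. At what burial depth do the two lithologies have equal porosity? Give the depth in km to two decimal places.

Set n₀ₐ e^(−kₐz) = n₀ᵦ e^(−kᵦz) ⇒ ln(n₀ₐ/n₀ᵦ) = (kₐ − kᵦ)·z
z = ln(0.45/0.69) / (0.246 − 0.59) = -0.4274 / -0.344 = 1.243 km

1.24 km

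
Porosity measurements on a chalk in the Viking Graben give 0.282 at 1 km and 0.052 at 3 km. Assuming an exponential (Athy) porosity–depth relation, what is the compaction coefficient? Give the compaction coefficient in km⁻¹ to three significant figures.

Athy: phi(z) = phi₀ e^(−cz) ⇒ phi₁/phi₂ = e^{c(z₂−z₁)} ⇒ c = ln(phi₁/phi₂)/(z₂−z₁)
c = ln(0.282/0.052) / (3 − 1) = ln(5.423) / 2 = 1.6907 / 2 = 0.8453 km⁻¹

0.845 km⁻¹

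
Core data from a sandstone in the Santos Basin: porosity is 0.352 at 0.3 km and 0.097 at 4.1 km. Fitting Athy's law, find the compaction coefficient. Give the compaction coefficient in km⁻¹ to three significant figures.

Athy: n(d) = n₀ e^(−kd) ⇒ n₁/n₂ = e^{k(d₂−d₁)} ⇒ k = ln(n₁/n₂)/(d₂−d₁)
k = ln(0.352/0.097) / (4.1 − 0.3) = ln(3.629) / 3.8 = 1.2889 / 3.8 = 0.3392 km⁻¹

0.339 km⁻¹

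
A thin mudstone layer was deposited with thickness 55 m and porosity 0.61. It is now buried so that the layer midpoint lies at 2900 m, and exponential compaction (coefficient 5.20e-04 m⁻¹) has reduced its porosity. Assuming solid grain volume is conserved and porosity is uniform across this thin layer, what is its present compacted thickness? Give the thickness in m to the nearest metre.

Working in km (1 km = 1000 m; c in km⁻¹ = c in m⁻¹ × 1000):
Porosity at 2.9 km: φ = 0.61·exp(−0.52×2.9) = 0.1350
Solid-volume conservation: h(1−φ) = h₀(1−φ₀) ⇒ h = h₀·(1−φ₀)/(1−φ)
h = 0.055 × (1 − 0.61)/(1 − 0.1350) = 0.055 × 0.4509 = 0.0248 km

25 m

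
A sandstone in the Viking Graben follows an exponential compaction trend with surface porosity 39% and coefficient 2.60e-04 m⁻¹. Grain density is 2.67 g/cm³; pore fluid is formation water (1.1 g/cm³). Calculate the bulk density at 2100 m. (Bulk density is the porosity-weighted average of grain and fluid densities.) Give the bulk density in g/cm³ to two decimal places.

2.32 g/cm³

Working in km (1 km = 1000 m; β in km⁻¹ = β in m⁻¹ × 1000):
Porosity at depth: n = 0.39·exp(−0.26×2.1) = 0.39×0.5793 = 0.2259
Bulk density: ρ_b = (1−n)ρ_g + n·ρ_f = 0.7741×2.67 + 0.2259×1.1
       = 2.067 + 0.249 = 2.315 g/cm³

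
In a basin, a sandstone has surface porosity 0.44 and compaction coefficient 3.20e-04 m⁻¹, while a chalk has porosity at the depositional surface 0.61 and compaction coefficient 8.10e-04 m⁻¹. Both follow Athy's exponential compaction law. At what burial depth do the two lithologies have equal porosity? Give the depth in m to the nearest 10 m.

Working in km (1 km = 1000 m; k in km⁻¹ = k in m⁻¹ × 1000):
Set phi₀ₐ e^(−kₐz) = phi₀ᵦ e^(−kᵦz) ⇒ ln(phi₀ₐ/phi₀ᵦ) = (kₐ − kᵦ)·z
z = ln(0.44/0.61) / (0.32 − 0.81) = -0.3267 / -0.49 = 0.667 km

670 m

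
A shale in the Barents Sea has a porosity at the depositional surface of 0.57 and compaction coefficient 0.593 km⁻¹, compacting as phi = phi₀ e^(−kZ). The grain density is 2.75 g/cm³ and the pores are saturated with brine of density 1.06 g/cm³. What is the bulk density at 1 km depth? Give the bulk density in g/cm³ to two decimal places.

Porosity at depth: phi = 0.57·exp(−0.593×1) = 0.57×0.5527 = 0.3150
Bulk density: ρ_b = (1−phi)ρ_g + phi·ρ_f = 0.6850×2.75 + 0.3150×1.06
       = 1.884 + 0.334 = 2.218 g/cm³

2.22 g/cm³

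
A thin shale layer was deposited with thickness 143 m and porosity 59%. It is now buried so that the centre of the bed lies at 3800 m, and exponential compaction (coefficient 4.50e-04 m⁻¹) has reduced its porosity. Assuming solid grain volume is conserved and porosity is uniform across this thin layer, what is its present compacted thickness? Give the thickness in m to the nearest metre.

66 m

Working in km (1 km = 1000 m; c in km⁻¹ = c in m⁻¹ × 1000):
Porosity at 3.8 km: n = 0.59·exp(−0.45×3.8) = 0.1067
Solid-volume conservation: h(1−n) = h₀(1−n₀) ⇒ h = h₀·(1−n₀)/(1−n)
h = 0.143 × (1 − 0.59)/(1 − 0.1067) = 0.143 × 0.4590 = 0.0656 km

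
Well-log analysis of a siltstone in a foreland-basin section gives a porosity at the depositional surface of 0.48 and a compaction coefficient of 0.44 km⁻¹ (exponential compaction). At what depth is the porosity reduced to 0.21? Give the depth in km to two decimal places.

Invert Athy's law: z = ln(n₀/n) / k
z = ln(0.48/0.21) / 0.44 = ln(2.286) / 0.44 = 0.8267 / 0.44 = 1.879 km

1.88 km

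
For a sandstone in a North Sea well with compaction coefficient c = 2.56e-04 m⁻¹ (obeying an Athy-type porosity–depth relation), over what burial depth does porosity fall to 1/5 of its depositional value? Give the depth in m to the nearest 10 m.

Working in km (1 km = 1000 m; c in km⁻¹ = c in m⁻¹ × 1000):
phi/phi₀ = 1/5 ⇒ exp(−c·Z) = 1/5 ⇒ Z = ln(5) / c
Z = 1.6094 / 0.256 = 6.287 km

6290 m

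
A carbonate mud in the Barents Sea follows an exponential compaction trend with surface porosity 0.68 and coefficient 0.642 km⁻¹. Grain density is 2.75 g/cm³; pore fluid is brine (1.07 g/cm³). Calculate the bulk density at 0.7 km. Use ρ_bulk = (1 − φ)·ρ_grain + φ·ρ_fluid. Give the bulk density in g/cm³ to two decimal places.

Porosity at depth: phi = 0.68·exp(−0.642×0.7) = 0.68×0.6380 = 0.4338
Bulk density: ρ_b = (1−phi)ρ_g + phi·ρ_f = 0.5662×2.75 + 0.4338×1.07
       = 1.557 + 0.464 = 2.021 g/cm³

2.02 g/cm³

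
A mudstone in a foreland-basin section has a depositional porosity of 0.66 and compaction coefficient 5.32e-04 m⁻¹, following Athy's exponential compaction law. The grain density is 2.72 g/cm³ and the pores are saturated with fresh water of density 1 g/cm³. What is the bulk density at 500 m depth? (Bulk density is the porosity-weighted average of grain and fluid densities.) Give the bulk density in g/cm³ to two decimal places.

Working in km (1 km = 1000 m; c in km⁻¹ = c in m⁻¹ × 1000):
Porosity at depth: phi = 0.66·exp(−0.532×0.5) = 0.66×0.7664 = 0.5058
Bulk density: ρ_b = (1−phi)ρ_g + phi·ρ_f = 0.4942×2.72 + 0.5058×1
       = 1.344 + 0.506 = 1.850 g/cm³

1.85 g/cm³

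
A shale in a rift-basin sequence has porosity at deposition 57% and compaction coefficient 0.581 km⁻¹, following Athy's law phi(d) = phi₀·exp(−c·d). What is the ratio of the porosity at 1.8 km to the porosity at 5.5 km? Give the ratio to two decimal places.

phi(d₁)/phi(d₂) = e^(−c·d₁)/e^(−c·d₂) = e^{c(d₂−d₁)}
= exp(0.581 × 3.7) = exp(2.15) = 8.5823

8.58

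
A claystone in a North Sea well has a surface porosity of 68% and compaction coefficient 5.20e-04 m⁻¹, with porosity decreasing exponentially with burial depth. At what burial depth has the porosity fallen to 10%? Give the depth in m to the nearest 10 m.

Working in km (1 km = 1000 m; β in km⁻¹ = β in m⁻¹ × 1000):
Invert Athy's law: d = ln(φ₀/φ) / β
d = ln(0.68/0.1) / 0.52 = ln(6.8) / 0.52 = 1.9169 / 0.52 = 3.686 km

3690 m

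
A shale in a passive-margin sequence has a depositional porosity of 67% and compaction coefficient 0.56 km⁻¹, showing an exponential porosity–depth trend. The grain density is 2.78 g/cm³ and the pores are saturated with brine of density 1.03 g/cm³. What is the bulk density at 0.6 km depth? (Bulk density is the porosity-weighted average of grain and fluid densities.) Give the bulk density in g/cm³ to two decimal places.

Porosity at depth: n = 0.67·exp(−0.56×0.6) = 0.67×0.7146 = 0.4788
Bulk density: ρ_b = (1−n)ρ_g + n·ρ_f = 0.5212×2.78 + 0.4788×1.03
       = 1.449 + 0.493 = 1.942 g/cm³

1.94 g/cm³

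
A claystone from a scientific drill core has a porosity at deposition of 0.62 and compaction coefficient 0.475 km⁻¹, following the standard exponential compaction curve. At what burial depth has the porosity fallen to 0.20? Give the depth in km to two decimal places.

2.38 km

Invert Athy's law: z = ln(φ₀/φ) / β
z = ln(0.62/0.2) / 0.475 = ln(3.1) / 0.475 = 1.1314 / 0.475 = 2.382 km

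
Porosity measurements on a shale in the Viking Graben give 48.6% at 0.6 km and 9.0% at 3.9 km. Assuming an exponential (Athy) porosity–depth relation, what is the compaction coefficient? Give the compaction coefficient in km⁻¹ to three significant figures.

0.511 km⁻¹

Athy: n(z) = n₀ e^(−βz) ⇒ n₁/n₂ = e^{β(z₂−z₁)} ⇒ β = ln(n₁/n₂)/(z₂−z₁)
β = ln(0.486/0.09) / (3.9 − 0.6) = ln(5.4) / 3.3 = 1.6864 / 3.3 = 0.511 km⁻¹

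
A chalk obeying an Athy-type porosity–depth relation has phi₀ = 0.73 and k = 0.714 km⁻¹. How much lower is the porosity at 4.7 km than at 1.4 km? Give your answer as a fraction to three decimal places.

0.243

phi(1.4) = 0.73·e^(−0.714×1.4) = 0.2687
phi(4.7) = 0.73·e^(−0.714×4.7) = 0.0255
Δphi = 0.2687 − 0.0255 = 0.2432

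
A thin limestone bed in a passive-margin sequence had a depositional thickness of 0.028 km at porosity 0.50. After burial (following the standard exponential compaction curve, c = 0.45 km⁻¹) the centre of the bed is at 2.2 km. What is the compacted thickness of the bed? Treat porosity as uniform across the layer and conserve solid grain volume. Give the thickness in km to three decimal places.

Porosity at 2.2 km: φ = 0.5·exp(−0.45×2.2) = 0.1858
Solid-volume conservation: h(1−φ) = h₀(1−φ₀) ⇒ h = h₀·(1−φ₀)/(1−φ)
h = 0.028 × (1 − 0.5)/(1 − 0.1858) = 0.028 × 0.6141 = 0.0172 km

0.017 km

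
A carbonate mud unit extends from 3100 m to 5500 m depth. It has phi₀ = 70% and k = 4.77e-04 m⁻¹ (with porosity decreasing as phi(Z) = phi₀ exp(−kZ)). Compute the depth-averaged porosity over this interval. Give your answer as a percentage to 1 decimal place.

Working in km (1 km = 1000 m; k in km⁻¹ = k in m⁻¹ × 1000):
⟨phi⟩ = (1/(Z₂−Z₁)) ∫ phi₀ e^(−kZ) dZ = phi₀·(e^(−k·Z₁) − e^(−k·Z₂)) / (k·(Z₂−Z₁))
e^(−0.477×3.1) = 0.2279; e^(−0.477×5.5) = 0.0725
⟨phi⟩ = 0.7 × (0.2279 − 0.0725) / (0.477 × 2.4) = 0.7 × 0.1357 = 0.0950

9.5%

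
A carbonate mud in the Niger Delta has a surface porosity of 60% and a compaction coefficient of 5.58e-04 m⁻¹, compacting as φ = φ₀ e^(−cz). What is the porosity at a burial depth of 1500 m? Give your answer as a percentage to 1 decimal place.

Working in km (1 km = 1000 m; c in km⁻¹ = c in m⁻¹ × 1000):
φ = φ₀·exp(−c·z) = 0.6 × exp(−0.558 × 1.5) = 0.6 × exp(−0.837)
  = 0.6 × 0.4330 = 0.2598

26.0%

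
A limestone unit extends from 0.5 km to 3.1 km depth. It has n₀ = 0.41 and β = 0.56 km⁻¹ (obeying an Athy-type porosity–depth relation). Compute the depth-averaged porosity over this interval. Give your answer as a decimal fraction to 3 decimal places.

0.163

⟨n⟩ = (1/(d₂−d₁)) ∫ n₀ e^(−βd) dd = n₀·(e^(−β·d₁) − e^(−β·d₂)) / (β·(d₂−d₁))
e^(−0.56×0.5) = 0.7558; e^(−0.56×3.1) = 0.1762
⟨n⟩ = 0.41 × (0.7558 − 0.1762) / (0.56 × 2.6) = 0.41 × 0.3980 = 0.1632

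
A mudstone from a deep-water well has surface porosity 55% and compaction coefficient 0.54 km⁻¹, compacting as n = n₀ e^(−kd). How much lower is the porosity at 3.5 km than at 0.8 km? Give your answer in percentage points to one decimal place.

27.4 percentage points

n(0.8) = 0.55·e^(−0.54×0.8) = 0.3571
n(3.5) = 0.55·e^(−0.54×3.5) = 0.0831
Δn = 0.3571 − 0.0831 = 0.2740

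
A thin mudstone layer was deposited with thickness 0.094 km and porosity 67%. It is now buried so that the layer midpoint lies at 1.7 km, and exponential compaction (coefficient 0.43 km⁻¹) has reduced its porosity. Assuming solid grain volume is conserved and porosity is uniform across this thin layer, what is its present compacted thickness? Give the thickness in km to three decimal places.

0.046 km

Porosity at 1.7 km: phi = 0.67·exp(−0.43×1.7) = 0.3226
Solid-volume conservation: h(1−phi) = h₀(1−phi₀) ⇒ h = h₀·(1−phi₀)/(1−phi)
h = 0.094 × (1 − 0.67)/(1 − 0.3226) = 0.094 × 0.4871 = 0.0458 km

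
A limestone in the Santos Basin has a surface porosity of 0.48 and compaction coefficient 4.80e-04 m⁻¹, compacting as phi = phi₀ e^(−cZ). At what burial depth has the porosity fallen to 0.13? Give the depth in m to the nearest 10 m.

2720 m

Working in km (1 km = 1000 m; c in km⁻¹ = c in m⁻¹ × 1000):
Invert Athy's law: Z = ln(phi₀/phi) / c
Z = ln(0.48/0.13) / 0.48 = ln(3.692) / 0.48 = 1.3063 / 0.48 = 2.721 km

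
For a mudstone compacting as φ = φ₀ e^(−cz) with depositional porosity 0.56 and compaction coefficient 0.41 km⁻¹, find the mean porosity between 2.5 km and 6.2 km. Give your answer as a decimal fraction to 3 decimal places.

0.103

⟨φ⟩ = (1/(z₂−z₁)) ∫ φ₀ e^(−cz) dz = φ₀·(e^(−c·z₁) − e^(−c·z₂)) / (c·(z₂−z₁))
e^(−0.41×2.5) = 0.3588; e^(−0.41×6.2) = 0.0787
⟨φ⟩ = 0.56 × (0.3588 − 0.0787) / (0.41 × 3.7) = 0.56 × 0.1846 = 0.1034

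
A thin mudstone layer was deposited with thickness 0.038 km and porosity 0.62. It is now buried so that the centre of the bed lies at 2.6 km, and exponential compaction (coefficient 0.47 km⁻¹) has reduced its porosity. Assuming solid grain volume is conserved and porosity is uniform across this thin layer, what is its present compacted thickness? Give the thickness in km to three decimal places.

Porosity at 2.6 km: φ = 0.62·exp(−0.47×2.6) = 0.1827
Solid-volume conservation: h(1−φ) = h₀(1−φ₀) ⇒ h = h₀·(1−φ₀)/(1−φ)
h = 0.038 × (1 − 0.62)/(1 − 0.1827) = 0.038 × 0.4649 = 0.0177 km

0.018 km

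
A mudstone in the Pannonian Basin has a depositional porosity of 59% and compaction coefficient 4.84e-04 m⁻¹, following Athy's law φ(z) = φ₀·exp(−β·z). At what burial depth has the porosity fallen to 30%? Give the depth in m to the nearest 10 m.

1400 m

Working in km (1 km = 1000 m; β in km⁻¹ = β in m⁻¹ × 1000):
Invert Athy's law: z = ln(φ₀/φ) / β
z = ln(0.59/0.3) / 0.484 = ln(1.967) / 0.484 = 0.6763 / 0.484 = 1.397 km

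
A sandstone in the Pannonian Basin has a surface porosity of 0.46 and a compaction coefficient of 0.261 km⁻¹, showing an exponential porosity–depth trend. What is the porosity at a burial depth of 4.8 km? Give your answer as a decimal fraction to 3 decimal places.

0.131

phi = phi₀·exp(−k·Z) = 0.46 × exp(−0.261 × 4.8) = 0.46 × exp(−1.253)
  = 0.46 × 0.2857 = 0.1314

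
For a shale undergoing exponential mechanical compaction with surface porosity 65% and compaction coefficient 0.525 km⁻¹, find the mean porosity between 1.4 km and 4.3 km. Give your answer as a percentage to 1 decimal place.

16.0%

⟨n⟩ = (1/(z₂−z₁)) ∫ n₀ e^(−βz) dz = n₀·(e^(−β·z₁) − e^(−β·z₂)) / (β·(z₂−z₁))
e^(−0.525×1.4) = 0.4795; e^(−0.525×4.3) = 0.1046
⟨n⟩ = 0.65 × (0.4795 − 0.1046) / (0.525 × 2.9) = 0.65 × 0.2462 = 0.1601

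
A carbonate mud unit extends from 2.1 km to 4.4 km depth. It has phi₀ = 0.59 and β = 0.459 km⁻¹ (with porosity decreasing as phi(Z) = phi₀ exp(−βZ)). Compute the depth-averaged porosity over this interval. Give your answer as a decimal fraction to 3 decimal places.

⟨phi⟩ = (1/(Z₂−Z₁)) ∫ phi₀ e^(−βZ) dZ = phi₀·(e^(−β·Z₁) − e^(−β·Z₂)) / (β·(Z₂−Z₁))
e^(−0.459×2.1) = 0.3814; e^(−0.459×4.4) = 0.1327
⟨phi⟩ = 0.59 × (0.3814 − 0.1327) / (0.459 × 2.3) = 0.59 × 0.2356 = 0.1390

0.139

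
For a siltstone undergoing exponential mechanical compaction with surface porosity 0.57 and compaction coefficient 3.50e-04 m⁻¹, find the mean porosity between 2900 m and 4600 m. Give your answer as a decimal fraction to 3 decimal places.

Working in km (1 km = 1000 m; k in km⁻¹ = k in m⁻¹ × 1000):
⟨φ⟩ = (1/(Z₂−Z₁)) ∫ φ₀ e^(−kZ) dZ = φ₀·(e^(−k·Z₁) − e^(−k·Z₂)) / (k·(Z₂−Z₁))
e^(−0.35×2.9) = 0.3624; e^(−0.35×4.6) = 0.1999
⟨φ⟩ = 0.57 × (0.3624 − 0.1999) / (0.35 × 1.7) = 0.57 × 0.2731 = 0.1557

0.156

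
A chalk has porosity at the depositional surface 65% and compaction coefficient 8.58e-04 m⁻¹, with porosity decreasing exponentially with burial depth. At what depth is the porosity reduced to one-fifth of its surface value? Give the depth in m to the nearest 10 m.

1880 m

Working in km (1 km = 1000 m; k in km⁻¹ = k in m⁻¹ × 1000):
n/n₀ = 1/5 ⇒ exp(−k·Z) = 1/5 ⇒ Z = ln(5) / k
Z = 1.6094 / 0.858 = 1.876 km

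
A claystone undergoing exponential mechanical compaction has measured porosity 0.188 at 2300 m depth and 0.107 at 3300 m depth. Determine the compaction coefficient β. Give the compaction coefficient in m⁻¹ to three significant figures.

Working in km (1 km = 1000 m; β in km⁻¹ = β in m⁻¹ × 1000):
Athy: φ(Z) = φ₀ e^(−βZ) ⇒ φ₁/φ₂ = e^{β(Z₂−Z₁)} ⇒ β = ln(φ₁/φ₂)/(Z₂−Z₁)
β = ln(0.188/0.107) / (3.3 − 2.3) = ln(1.757) / 1 = 0.5636 / 1 = 0.5636 km⁻¹

0.000564 m⁻¹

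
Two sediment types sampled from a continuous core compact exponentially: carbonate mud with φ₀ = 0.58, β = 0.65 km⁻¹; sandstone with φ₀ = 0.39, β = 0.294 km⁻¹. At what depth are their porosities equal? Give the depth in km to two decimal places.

Set φ₀ₐ e^(−βₐZ) = φ₀ᵦ e^(−βᵦZ) ⇒ ln(φ₀ₐ/φ₀ᵦ) = (βₐ − βᵦ)·Z
Z = ln(0.58/0.39) / (0.65 − 0.294) = 0.3969 / 0.356 = 1.115 km

1.11 km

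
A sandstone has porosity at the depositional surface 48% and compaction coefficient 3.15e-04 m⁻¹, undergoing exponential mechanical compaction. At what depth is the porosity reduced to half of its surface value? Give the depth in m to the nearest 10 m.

2200 m

Working in km (1 km = 1000 m; k in km⁻¹ = k in m⁻¹ × 1000):
φ/φ₀ = 1/2 ⇒ exp(−k·z) = 1/2 ⇒ z = ln(2) / k
z = 0.6931 / 0.315 = 2.200 km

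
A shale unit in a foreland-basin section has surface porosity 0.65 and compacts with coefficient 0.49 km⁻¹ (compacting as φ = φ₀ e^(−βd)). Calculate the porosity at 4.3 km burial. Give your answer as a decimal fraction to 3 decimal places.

φ = φ₀·exp(−β·d) = 0.65 × exp(−0.49 × 4.3) = 0.65 × exp(−2.107)
  = 0.65 × 0.1216 = 0.0790

0.079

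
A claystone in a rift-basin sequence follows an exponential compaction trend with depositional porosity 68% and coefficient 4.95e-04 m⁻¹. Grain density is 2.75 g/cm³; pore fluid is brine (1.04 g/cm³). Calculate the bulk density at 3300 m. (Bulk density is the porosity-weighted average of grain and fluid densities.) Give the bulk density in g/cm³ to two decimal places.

Working in km (1 km = 1000 m; k in km⁻¹ = k in m⁻¹ × 1000):
Porosity at depth: n = 0.68·exp(−0.495×3.3) = 0.68×0.1952 = 0.1328
Bulk density: ρ_b = (1−n)ρ_g + n·ρ_f = 0.8672×2.75 + 0.1328×1.04
       = 2.385 + 0.138 = 2.523 g/cm³

2.52 g/cm³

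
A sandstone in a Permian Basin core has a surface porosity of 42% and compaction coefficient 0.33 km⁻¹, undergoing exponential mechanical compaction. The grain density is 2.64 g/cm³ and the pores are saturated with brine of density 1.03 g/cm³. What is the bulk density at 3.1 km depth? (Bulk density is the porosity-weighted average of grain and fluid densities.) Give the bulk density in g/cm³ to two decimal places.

2.40 g/cm³

Porosity at depth: n = 0.42·exp(−0.33×3.1) = 0.42×0.3595 = 0.1510
Bulk density: ρ_b = (1−n)ρ_g + n·ρ_f = 0.8490×2.64 + 0.1510×1.03
       = 2.241 + 0.156 = 2.397 g/cm³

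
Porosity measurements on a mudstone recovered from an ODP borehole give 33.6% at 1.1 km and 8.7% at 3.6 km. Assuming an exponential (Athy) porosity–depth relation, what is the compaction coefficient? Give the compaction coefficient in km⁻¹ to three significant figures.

Athy: n(Z) = n₀ e^(−cZ) ⇒ n₁/n₂ = e^{c(Z₂−Z₁)} ⇒ c = ln(n₁/n₂)/(Z₂−Z₁)
c = ln(0.336/0.087) / (3.6 − 1.1) = ln(3.862) / 2.5 = 1.3512 / 2.5 = 0.5405 km⁻¹

0.540 km⁻¹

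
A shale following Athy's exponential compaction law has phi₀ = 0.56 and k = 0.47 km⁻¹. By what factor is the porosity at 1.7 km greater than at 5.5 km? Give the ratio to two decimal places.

5.97

phi(z₁)/phi(z₂) = e^(−k·z₁)/e^(−k·z₂) = e^{k(z₂−z₁)}
= exp(0.47 × 3.8) = exp(1.786) = 5.9655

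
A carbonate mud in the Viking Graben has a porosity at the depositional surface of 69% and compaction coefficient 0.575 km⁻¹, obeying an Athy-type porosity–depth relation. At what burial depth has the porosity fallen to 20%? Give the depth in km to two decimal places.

Invert Athy's law: z = ln(phi₀/phi) / β
z = ln(0.69/0.2) / 0.575 = ln(3.45) / 0.575 = 1.2384 / 0.575 = 2.154 km

2.15 km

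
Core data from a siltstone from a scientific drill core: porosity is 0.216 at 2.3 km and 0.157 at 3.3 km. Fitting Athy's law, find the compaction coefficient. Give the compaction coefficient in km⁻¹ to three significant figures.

0.319 km⁻¹

Athy: phi(d) = phi₀ e^(−cd) ⇒ phi₁/phi₂ = e^{c(d₂−d₁)} ⇒ c = ln(phi₁/phi₂)/(d₂−d₁)
c = ln(0.216/0.157) / (3.3 − 2.3) = ln(1.376) / 1 = 0.3190 / 1 = 0.319 km⁻¹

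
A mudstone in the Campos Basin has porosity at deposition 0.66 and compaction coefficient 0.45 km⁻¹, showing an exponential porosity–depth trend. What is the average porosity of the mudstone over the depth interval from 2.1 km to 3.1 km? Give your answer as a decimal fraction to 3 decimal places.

⟨phi⟩ = (1/(z₂−z₁)) ∫ phi₀ e^(−cz) dz = phi₀·(e^(−c·z₁) − e^(−c·z₂)) / (c·(z₂−z₁))
e^(−0.45×2.1) = 0.3887; e^(−0.45×3.1) = 0.2478
⟨phi⟩ = 0.66 × (0.3887 − 0.2478) / (0.45 × 1) = 0.66 × 0.3130 = 0.2066

0.207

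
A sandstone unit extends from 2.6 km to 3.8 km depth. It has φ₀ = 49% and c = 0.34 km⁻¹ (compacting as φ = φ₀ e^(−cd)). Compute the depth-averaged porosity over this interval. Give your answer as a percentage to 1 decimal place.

16.6%

⟨φ⟩ = (1/(d₂−d₁)) ∫ φ₀ e^(−cd) dd = φ₀·(e^(−c·d₁) − e^(−c·d₂)) / (c·(d₂−d₁))
e^(−0.34×2.6) = 0.4131; e^(−0.34×3.8) = 0.2747
⟨φ⟩ = 0.49 × (0.4131 − 0.2747) / (0.34 × 1.2) = 0.49 × 0.3392 = 0.1662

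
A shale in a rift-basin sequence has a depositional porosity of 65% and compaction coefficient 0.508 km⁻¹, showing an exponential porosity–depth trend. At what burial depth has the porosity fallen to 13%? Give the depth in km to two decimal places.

3.17 km

Invert Athy's law: d = ln(φ₀/φ) / c
d = ln(0.65/0.13) / 0.508 = ln(5) / 0.508 = 1.6094 / 0.508 = 3.168 km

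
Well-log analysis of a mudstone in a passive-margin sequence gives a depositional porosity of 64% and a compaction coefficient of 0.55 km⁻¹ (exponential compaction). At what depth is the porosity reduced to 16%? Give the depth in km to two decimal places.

Invert Athy's law: z = ln(phi₀/phi) / β
z = ln(0.64/0.16) / 0.55 = ln(4) / 0.55 = 1.3863 / 0.55 = 2.521 km

2.52 km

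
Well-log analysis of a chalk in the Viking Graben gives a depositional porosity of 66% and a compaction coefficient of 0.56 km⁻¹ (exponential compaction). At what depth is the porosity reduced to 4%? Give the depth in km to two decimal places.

5.01 km

Invert Athy's law: z = ln(n₀/n) / k
z = ln(0.66/0.04) / 0.56 = ln(16.5) / 0.56 = 2.8034 / 0.56 = 5.006 km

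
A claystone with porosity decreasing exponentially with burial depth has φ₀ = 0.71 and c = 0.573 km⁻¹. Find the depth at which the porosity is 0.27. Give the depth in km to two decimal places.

Invert Athy's law: z = ln(φ₀/φ) / c
z = ln(0.71/0.27) / 0.573 = ln(2.63) / 0.573 = 0.9668 / 0.573 = 1.687 km

1.69 km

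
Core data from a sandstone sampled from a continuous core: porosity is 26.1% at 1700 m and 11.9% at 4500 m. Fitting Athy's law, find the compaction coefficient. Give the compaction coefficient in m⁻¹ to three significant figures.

Working in km (1 km = 1000 m; β in km⁻¹ = β in m⁻¹ × 1000):
Athy: n(Z) = n₀ e^(−βZ) ⇒ n₁/n₂ = e^{β(Z₂−Z₁)} ⇒ β = ln(n₁/n₂)/(Z₂−Z₁)
β = ln(0.261/0.119) / (4.5 − 1.7) = ln(2.193) / 2.8 = 0.7854 / 2.8 = 0.2805 km⁻¹

0.000280 m⁻¹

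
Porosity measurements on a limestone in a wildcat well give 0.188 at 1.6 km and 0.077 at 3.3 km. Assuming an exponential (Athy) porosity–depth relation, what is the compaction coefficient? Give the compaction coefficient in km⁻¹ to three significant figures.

Athy: φ(Z) = φ₀ e^(−kZ) ⇒ φ₁/φ₂ = e^{k(Z₂−Z₁)} ⇒ k = ln(φ₁/φ₂)/(Z₂−Z₁)
k = ln(0.188/0.077) / (3.3 − 1.6) = ln(2.442) / 1.7 = 0.8926 / 1.7 = 0.5251 km⁻¹

0.525 km⁻¹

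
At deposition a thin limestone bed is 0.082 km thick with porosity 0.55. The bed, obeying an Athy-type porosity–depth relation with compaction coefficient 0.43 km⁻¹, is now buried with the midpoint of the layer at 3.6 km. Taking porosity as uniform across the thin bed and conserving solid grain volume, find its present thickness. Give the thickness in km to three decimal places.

Porosity at 3.6 km: phi = 0.55·exp(−0.43×3.6) = 0.1170
Solid-volume conservation: h(1−phi) = h₀(1−phi₀) ⇒ h = h₀·(1−phi₀)/(1−phi)
h = 0.082 × (1 − 0.55)/(1 − 0.1170) = 0.082 × 0.5096 = 0.0418 km

0.042 km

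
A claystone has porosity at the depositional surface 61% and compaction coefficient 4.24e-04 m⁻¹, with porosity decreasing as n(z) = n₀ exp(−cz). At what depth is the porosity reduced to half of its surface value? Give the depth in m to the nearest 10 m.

Working in km (1 km = 1000 m; c in km⁻¹ = c in m⁻¹ × 1000):
n/n₀ = 1/2 ⇒ exp(−c·z) = 1/2 ⇒ z = ln(2) / c
z = 0.6931 / 0.424 = 1.635 km

1630 m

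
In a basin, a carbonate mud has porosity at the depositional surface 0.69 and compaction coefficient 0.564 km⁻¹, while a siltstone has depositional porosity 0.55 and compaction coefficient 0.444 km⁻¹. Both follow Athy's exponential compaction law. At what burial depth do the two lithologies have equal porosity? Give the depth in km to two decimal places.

Set phi₀ₐ e^(−kₐd) = phi₀ᵦ e^(−kᵦd) ⇒ ln(phi₀ₐ/phi₀ᵦ) = (kₐ − kᵦ)·d
d = ln(0.69/0.55) / (0.564 − 0.444) = 0.2268 / 0.12 = 1.890 km

1.89 km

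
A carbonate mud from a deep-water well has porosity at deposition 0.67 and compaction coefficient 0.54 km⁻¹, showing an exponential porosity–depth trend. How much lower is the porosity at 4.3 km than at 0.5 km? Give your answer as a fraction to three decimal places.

0.446

phi(0.5) = 0.67·e^(−0.54×0.5) = 0.5115
phi(4.3) = 0.67·e^(−0.54×4.3) = 0.0657
Δphi = 0.5115 − 0.0657 = 0.4458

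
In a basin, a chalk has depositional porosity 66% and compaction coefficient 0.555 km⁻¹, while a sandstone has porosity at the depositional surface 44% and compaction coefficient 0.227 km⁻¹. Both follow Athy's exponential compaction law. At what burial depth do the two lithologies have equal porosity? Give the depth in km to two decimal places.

Set φ₀ₐ e^(−cₐZ) = φ₀ᵦ e^(−cᵦZ) ⇒ ln(φ₀ₐ/φ₀ᵦ) = (cₐ − cᵦ)·Z
Z = ln(0.66/0.44) / (0.555 − 0.227) = 0.4055 / 0.328 = 1.236 km

1.24 km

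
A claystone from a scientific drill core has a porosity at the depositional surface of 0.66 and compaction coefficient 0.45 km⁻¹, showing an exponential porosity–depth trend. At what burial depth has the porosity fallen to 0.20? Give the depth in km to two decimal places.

Invert Athy's law: d = ln(phi₀/phi) / c
d = ln(0.66/0.2) / 0.45 = ln(3.3) / 0.45 = 1.1939 / 0.45 = 2.653 km

2.65 km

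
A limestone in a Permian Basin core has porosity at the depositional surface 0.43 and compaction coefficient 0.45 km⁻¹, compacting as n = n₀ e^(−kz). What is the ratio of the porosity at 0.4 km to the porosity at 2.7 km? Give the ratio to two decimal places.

2.82

n(z₁)/n(z₂) = e^(−k·z₁)/e^(−k·z₂) = e^{k(z₂−z₁)}
= exp(0.45 × 2.3) = exp(1.035) = 2.8151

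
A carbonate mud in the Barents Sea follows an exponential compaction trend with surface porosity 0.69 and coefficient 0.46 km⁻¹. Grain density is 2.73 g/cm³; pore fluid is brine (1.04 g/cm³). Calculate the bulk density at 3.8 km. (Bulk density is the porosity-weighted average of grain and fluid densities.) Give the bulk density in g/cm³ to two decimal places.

2.53 g/cm³

Porosity at depth: n = 0.69·exp(−0.46×3.8) = 0.69×0.1741 = 0.1201
Bulk density: ρ_b = (1−n)ρ_g + n·ρ_f = 0.8799×2.73 + 0.1201×1.04
       = 2.402 + 0.125 = 2.527 g/cm³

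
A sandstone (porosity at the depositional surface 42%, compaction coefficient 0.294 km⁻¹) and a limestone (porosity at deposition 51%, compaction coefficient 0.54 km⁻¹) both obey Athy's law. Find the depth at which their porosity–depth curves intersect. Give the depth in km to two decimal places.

0.79 km

Set φ₀ₐ e^(−βₐd) = φ₀ᵦ e^(−βᵦd) ⇒ ln(φ₀ₐ/φ₀ᵦ) = (βₐ − βᵦ)·d
d = ln(0.42/0.51) / (0.294 − 0.54) = -0.1942 / -0.246 = 0.789 km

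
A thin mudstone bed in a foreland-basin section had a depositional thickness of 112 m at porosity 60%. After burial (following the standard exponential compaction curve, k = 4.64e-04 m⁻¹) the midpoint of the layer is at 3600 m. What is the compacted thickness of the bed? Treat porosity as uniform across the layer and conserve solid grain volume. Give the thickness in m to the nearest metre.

51 m

Working in km (1 km = 1000 m; k in km⁻¹ = k in m⁻¹ × 1000):
Porosity at 3.6 km: n = 0.6·exp(−0.464×3.6) = 0.1129
Solid-volume conservation: h(1−n) = h₀(1−n₀) ⇒ h = h₀·(1−n₀)/(1−n)
h = 0.112 × (1 − 0.6)/(1 − 0.1129) = 0.112 × 0.4509 = 0.0505 km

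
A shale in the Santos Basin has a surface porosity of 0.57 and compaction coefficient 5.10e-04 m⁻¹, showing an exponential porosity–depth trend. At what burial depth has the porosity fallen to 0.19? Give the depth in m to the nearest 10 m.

2150 m

Working in km (1 km = 1000 m; c in km⁻¹ = c in m⁻¹ × 1000):
Invert Athy's law: z = ln(n₀/n) / c
z = ln(0.57/0.19) / 0.51 = ln(3) / 0.51 = 1.0986 / 0.51 = 2.154 km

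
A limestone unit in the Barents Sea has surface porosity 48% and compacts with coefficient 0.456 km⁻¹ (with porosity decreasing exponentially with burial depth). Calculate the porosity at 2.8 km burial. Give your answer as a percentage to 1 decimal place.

13.4%

phi = phi₀·exp(−β·Z) = 0.48 × exp(−0.456 × 2.8) = 0.48 × exp(−1.277)
  = 0.48 × 0.2789 = 0.1339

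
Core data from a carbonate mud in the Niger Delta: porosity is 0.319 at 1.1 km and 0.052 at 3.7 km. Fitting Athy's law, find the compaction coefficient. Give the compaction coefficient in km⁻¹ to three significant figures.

0.698 km⁻¹

Athy: n(Z) = n₀ e^(−cZ) ⇒ n₁/n₂ = e^{c(Z₂−Z₁)} ⇒ c = ln(n₁/n₂)/(Z₂−Z₁)
c = ln(0.319/0.052) / (3.7 − 1.1) = ln(6.135) / 2.6 = 1.8139 / 2.6 = 0.6977 km⁻¹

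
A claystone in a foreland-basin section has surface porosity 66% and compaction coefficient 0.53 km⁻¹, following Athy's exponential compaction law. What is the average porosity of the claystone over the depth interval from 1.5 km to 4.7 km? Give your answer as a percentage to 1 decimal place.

14.4%

⟨phi⟩ = (1/(Z₂−Z₁)) ∫ phi₀ e^(−βZ) dZ = phi₀·(e^(−β·Z₁) − e^(−β·Z₂)) / (β·(Z₂−Z₁))
e^(−0.53×1.5) = 0.4516; e^(−0.53×4.7) = 0.0828
⟨phi⟩ = 0.66 × (0.4516 − 0.0828) / (0.53 × 3.2) = 0.66 × 0.2174 = 0.1435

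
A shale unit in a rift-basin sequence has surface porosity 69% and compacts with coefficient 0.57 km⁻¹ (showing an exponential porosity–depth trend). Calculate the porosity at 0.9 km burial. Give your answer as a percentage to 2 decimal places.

n = n₀·exp(−c·z) = 0.69 × exp(−0.57 × 0.9) = 0.69 × exp(−0.513)
  = 0.69 × 0.5987 = 0.4131

41.31%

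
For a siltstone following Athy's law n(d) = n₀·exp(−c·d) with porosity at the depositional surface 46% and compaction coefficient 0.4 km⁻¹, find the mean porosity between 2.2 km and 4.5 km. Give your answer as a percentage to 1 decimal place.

⟨n⟩ = (1/(d₂−d₁)) ∫ n₀ e^(−cd) dd = n₀·(e^(−c·d₁) − e^(−c·d₂)) / (c·(d₂−d₁))
e^(−0.4×2.2) = 0.4148; e^(−0.4×4.5) = 0.1653
⟨n⟩ = 0.46 × (0.4148 − 0.1653) / (0.4 × 2.3) = 0.46 × 0.2712 = 0.1247

12.5%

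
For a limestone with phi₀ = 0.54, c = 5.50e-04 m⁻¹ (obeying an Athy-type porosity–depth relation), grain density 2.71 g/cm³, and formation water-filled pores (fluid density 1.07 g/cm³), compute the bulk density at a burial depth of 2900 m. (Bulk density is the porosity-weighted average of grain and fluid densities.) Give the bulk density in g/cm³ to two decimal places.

Working in km (1 km = 1000 m; c in km⁻¹ = c in m⁻¹ × 1000):
Porosity at depth: phi = 0.54·exp(−0.55×2.9) = 0.54×0.2029 = 0.1096
Bulk density: ρ_b = (1−phi)ρ_g + phi·ρ_f = 0.8904×2.71 + 0.1096×1.07
       = 2.413 + 0.117 = 2.530 g/cm³

2.53 g/cm³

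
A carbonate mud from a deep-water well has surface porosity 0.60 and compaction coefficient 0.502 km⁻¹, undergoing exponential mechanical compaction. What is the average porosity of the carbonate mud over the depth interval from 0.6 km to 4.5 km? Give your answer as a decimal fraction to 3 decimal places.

0.195

⟨n⟩ = (1/(Z₂−Z₁)) ∫ n₀ e^(−kZ) dZ = n₀·(e^(−k·Z₁) − e^(−k·Z₂)) / (k·(Z₂−Z₁))
e^(−0.502×0.6) = 0.7399; e^(−0.502×4.5) = 0.1045
⟨n⟩ = 0.6 × (0.7399 − 0.1045) / (0.502 × 3.9) = 0.6 × 0.3246 = 0.1948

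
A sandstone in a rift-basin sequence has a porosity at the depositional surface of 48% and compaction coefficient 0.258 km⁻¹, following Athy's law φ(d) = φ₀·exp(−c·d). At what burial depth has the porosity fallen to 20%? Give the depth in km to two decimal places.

3.39 km

Invert Athy's law: d = ln(φ₀/φ) / c
d = ln(0.48/0.2) / 0.258 = ln(2.4) / 0.258 = 0.8755 / 0.258 = 3.393 km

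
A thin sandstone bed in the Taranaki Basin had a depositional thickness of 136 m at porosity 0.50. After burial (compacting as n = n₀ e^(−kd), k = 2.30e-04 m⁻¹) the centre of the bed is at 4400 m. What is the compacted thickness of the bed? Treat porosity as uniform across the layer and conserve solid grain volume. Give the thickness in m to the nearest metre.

83 m

Working in km (1 km = 1000 m; k in km⁻¹ = k in m⁻¹ × 1000):
Porosity at 4.4 km: n = 0.5·exp(−0.23×4.4) = 0.1817
Solid-volume conservation: h(1−n) = h₀(1−n₀) ⇒ h = h₀·(1−n₀)/(1−n)
h = 0.136 × (1 − 0.5)/(1 − 0.1817) = 0.136 × 0.6111 = 0.0831 km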